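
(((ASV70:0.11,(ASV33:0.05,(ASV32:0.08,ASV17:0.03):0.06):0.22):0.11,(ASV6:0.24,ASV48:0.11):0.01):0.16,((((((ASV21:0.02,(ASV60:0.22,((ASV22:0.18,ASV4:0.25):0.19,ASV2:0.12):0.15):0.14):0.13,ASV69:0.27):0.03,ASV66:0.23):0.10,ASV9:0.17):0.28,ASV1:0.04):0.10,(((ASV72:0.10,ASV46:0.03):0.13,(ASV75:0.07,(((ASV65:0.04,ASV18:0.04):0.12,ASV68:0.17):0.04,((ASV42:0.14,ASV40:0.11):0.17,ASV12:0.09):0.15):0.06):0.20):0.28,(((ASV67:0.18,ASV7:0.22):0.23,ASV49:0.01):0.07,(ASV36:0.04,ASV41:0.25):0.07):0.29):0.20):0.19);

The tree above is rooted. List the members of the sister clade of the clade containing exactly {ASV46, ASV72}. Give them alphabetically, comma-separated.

ASV12, ASV18, ASV40, ASV42, ASV65, ASV68, ASV75

The clade containing exactly {ASV46, ASV72} attaches to the tree at the node subtending ((ASV72,ASV46),(ASV75,(((ASV65,ASV18),ASV68),((ASV42,ASV40),ASV12)))).
The other lineage descending from that same node — the sister group — is (ASV75,(((ASV65,ASV18),ASV68),((ASV42,ASV40),ASV12))); its 7 tips in alphabetical order are the answer.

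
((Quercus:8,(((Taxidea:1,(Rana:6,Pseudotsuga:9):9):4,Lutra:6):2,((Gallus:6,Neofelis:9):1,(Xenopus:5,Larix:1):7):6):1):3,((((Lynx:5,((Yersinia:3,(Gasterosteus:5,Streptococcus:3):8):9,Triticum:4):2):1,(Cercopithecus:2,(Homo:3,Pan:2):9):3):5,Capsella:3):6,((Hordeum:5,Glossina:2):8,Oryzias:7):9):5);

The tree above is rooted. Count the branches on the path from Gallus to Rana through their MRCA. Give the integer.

7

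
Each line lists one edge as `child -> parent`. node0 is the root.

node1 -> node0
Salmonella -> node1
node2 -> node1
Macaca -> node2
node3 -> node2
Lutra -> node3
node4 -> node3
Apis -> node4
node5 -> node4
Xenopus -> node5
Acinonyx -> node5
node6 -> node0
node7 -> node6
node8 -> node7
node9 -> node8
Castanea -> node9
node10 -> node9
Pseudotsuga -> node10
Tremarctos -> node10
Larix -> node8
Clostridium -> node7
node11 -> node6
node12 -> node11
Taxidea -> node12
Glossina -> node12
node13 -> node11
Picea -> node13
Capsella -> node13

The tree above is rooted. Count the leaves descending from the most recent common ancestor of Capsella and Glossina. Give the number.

4

The MRCA of Capsella and Glossina is the node subtending ((Taxidea,Glossina),(Picea,Capsella)).
That clade contains 4 terminal taxa: Capsella, Glossina, Picea, Taxidea.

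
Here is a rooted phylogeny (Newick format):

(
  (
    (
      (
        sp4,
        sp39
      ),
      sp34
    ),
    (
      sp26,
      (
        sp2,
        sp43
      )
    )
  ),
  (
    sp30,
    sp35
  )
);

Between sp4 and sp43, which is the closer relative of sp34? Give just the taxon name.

The MRCA of sp34 and sp4 subtends ((sp4,sp39),sp34) (3 taxa).
The MRCA of sp34 and sp43 subtends (((sp4,sp39),sp34),(sp26,(sp2,sp43))) (6 taxa).
The first is nested inside the second, so sp34 shares a more recent common ancestor with sp4.

sp4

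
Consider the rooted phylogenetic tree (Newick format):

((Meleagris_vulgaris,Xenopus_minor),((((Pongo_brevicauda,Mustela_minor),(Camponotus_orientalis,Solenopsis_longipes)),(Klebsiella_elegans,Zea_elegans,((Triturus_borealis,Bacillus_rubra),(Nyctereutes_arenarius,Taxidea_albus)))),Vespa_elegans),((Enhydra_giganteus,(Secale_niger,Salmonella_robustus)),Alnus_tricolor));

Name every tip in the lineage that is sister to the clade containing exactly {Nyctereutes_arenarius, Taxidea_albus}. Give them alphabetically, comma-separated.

The clade containing exactly {Nyctereutes_arenarius, Taxidea_albus} attaches to the tree at the node subtending ((Triturus_borealis,Bacillus_rubra),(Nyctereutes_arenarius,Taxidea_albus)).
The other lineage descending from that same node — the sister group — is (Triturus_borealis,Bacillus_rubra); its 2 tips in alphabetical order are the answer.

Bacillus_rubra, Triturus_borealis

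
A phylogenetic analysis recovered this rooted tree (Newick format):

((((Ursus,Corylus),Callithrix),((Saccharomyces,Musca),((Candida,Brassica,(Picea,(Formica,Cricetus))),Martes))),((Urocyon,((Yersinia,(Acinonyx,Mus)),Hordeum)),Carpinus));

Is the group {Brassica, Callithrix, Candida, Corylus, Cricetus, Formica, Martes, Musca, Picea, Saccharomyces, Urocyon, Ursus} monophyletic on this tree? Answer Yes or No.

The MRCA of the listed taxa is the root, so the smallest clade containing them is the whole tree.
That clade also contains Acinonyx, Carpinus, Hordeum, Mus, Yersinia, which are not in the proposed group, so the group is not monophyletic.

No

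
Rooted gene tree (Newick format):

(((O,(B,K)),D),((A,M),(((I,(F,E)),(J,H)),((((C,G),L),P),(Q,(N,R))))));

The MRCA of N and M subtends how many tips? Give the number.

14

The MRCA of N and M is the node subtending ((A,M),(((I,(F,E)),(J,H)),((((C,G),L),P),(Q,(N,R))))).
That clade contains 14 terminal taxa: A, C, E, F, G, H, I, J, L, M, N, P, Q, R.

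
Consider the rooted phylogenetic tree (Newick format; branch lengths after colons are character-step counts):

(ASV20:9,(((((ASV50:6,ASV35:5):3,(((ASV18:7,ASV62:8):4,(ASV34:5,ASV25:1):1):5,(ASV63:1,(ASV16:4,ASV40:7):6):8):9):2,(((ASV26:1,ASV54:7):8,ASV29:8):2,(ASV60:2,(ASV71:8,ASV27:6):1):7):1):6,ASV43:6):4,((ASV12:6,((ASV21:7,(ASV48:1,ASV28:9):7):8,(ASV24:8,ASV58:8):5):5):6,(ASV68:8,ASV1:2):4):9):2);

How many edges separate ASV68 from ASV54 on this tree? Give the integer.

9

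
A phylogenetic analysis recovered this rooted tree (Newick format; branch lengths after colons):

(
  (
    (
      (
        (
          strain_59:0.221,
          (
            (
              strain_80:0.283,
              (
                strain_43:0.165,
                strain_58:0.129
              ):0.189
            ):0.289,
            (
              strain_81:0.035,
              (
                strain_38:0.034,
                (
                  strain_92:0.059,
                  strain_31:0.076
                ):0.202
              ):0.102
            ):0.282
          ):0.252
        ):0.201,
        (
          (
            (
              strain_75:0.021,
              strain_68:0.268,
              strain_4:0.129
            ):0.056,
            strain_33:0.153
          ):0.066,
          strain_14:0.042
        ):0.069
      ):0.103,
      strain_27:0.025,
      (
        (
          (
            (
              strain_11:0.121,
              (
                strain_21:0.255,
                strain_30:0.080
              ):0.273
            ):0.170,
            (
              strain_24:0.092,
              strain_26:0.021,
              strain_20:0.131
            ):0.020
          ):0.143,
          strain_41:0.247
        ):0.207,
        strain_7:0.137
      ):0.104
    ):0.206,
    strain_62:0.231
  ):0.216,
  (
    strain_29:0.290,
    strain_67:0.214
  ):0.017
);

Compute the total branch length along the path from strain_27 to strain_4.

The path runs strain_27 → … → MRCA → … → strain_4; the MRCA is the node subtending (((strain_59,((strain_80,(strain_43,strain_58)),(strain_81,(strain_38,(strain_92,strain_31))))),(((strain_75,strain_68,strain_4),strain_33),strain_14)),strain_27,((((strain_11,(strain_21,strain_30)),(strain_24,strain_26,strain_20)),strain_41),strain_7)).
Branch lengths along that path: 0.025 + 0.103 + 0.069 + 0.066 + 0.056 + 0.129 = 0.448.

0.448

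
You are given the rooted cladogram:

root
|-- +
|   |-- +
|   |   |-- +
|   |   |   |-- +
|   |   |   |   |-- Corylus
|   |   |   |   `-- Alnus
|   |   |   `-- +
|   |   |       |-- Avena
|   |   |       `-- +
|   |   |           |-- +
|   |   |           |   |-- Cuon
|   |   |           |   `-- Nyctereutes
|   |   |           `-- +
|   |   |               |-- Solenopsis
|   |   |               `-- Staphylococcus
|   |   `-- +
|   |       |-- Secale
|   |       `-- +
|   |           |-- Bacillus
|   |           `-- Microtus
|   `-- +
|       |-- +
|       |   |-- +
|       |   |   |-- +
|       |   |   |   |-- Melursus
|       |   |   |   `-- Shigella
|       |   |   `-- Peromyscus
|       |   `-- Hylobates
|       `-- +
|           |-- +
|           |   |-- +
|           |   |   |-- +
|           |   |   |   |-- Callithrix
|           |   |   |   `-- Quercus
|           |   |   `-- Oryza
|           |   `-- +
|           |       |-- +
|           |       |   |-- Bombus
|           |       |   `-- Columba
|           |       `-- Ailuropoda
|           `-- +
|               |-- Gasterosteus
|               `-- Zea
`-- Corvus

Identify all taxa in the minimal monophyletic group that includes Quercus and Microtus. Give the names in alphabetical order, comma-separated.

Tracing Quercus: it sits inside (Callithrix,Quercus).
Tracing Microtus: it sits inside (Bacillus,Microtus).
The smallest clade enclosing both is ((((Corylus,Alnus),(Avena,((Cuon,Nyctereutes),(Solenopsis,Staphylococcus)))),(Secale,(Bacillus,Microtus))),((((Melursus,Shigella),Peromyscus),Hylobates),((((Callithrix,Quercus),Oryza),((Bombus,Columba),Ailuropoda)),(Gasterosteus,Zea)))); the answer is its 22 terminal taxa in alphabetical order.

Ailuropoda, Alnus, Avena, Bacillus, Bombus, Callithrix, Columba, Corylus, Cuon, Gasterosteus, Hylobates, Melursus, Microtus, Nyctereutes, Oryza, Peromyscus, Quercus, Secale, Shigella, Solenopsis, Staphylococcus, Zea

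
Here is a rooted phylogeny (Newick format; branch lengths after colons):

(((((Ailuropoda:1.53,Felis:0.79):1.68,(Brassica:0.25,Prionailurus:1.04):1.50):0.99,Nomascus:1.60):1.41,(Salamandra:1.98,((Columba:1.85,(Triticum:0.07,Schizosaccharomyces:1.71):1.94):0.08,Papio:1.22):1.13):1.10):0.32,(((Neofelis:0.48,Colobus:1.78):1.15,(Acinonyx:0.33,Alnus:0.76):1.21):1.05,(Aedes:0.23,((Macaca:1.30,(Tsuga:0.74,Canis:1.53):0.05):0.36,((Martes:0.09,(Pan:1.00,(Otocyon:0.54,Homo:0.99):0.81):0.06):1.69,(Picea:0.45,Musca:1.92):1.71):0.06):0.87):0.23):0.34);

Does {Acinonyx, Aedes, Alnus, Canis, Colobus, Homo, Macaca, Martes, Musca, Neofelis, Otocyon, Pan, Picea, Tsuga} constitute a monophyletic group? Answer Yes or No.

Yes

The most recent common ancestor of these taxa subtends (((Neofelis,Colobus),(Acinonyx,Alnus)),(Aedes,((Macaca,(Tsuga,Canis)),((Martes,(Pan,(Otocyon,Homo))),(Picea,Musca))))).
That clade has exactly 14 tips — every listed taxon and nothing else — so the group is monophyletic.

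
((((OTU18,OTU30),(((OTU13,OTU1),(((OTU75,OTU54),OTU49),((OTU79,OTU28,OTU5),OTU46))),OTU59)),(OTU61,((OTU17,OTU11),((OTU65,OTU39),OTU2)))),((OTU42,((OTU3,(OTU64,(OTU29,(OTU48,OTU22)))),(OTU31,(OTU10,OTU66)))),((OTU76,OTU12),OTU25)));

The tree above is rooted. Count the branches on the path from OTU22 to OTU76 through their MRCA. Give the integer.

10

The MRCA of OTU22 and OTU76 is the node subtending ((OTU42,((OTU3,(OTU64,(OTU29,(OTU48,OTU22)))),(OTU31,(OTU10,OTU66)))),((OTU76,OTU12),OTU25)).
From OTU22 up to that node: 7 branches. From OTU76 up to the same node: 3 branches. Total: 7 + 3 = 10.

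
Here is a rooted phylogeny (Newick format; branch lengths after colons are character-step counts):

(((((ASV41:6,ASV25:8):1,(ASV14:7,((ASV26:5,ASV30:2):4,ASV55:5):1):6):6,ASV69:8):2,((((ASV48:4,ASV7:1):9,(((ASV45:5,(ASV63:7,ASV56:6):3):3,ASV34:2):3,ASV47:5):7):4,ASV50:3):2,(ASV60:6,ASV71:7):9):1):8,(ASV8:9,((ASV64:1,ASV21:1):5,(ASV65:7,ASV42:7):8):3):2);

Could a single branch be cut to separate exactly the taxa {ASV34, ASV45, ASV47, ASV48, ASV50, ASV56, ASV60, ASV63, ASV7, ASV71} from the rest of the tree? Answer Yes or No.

The most recent common ancestor of these taxa subtends ((((ASV48,ASV7),(((ASV45,(ASV63,ASV56)),ASV34),ASV47)),ASV50),(ASV60,ASV71)).
That clade has exactly 10 tips — every listed taxon and nothing else — so the group is monophyletic.

Yes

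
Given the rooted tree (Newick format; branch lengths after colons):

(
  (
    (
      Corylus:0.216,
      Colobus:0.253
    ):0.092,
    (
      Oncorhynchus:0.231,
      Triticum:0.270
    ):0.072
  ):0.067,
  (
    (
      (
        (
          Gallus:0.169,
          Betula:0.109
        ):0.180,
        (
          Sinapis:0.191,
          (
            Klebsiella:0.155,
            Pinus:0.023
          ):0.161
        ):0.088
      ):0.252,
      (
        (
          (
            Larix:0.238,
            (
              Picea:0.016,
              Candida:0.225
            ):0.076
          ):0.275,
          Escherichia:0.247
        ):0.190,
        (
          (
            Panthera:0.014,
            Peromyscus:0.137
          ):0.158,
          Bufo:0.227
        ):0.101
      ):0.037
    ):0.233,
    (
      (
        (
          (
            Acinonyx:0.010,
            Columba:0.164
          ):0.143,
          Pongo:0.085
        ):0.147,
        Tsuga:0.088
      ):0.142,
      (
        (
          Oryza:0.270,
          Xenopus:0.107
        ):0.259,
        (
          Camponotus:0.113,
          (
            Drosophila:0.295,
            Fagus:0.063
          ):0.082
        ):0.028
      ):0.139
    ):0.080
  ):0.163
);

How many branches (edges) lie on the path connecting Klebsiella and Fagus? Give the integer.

The MRCA of Klebsiella and Fagus is the node subtending ((((Gallus,Betula),(Sinapis,(Klebsiella,Pinus))),(((Larix,(Picea,Candida)),Escherichia),((Panthera,Peromyscus),Bufo))),((((Acinonyx,Columba),Pongo),Tsuga),((Oryza,Xenopus),(Camponotus,(Drosophila,Fagus))))).
From Klebsiella up to that node: 5 branches. From Fagus up to the same node: 5 branches. Total: 5 + 5 = 10.

10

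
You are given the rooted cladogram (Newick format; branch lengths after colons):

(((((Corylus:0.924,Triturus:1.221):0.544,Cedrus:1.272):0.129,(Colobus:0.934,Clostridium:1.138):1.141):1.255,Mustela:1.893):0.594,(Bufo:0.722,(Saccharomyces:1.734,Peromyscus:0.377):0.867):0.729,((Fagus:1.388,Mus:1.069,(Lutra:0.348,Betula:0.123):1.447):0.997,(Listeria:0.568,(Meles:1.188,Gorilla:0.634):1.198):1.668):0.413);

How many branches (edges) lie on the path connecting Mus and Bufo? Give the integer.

The MRCA of Mus and Bufo is the root of the tree.
From Mus up to that node: 3 branches. From Bufo up to the same node: 2 branches. Total: 3 + 2 = 5.

5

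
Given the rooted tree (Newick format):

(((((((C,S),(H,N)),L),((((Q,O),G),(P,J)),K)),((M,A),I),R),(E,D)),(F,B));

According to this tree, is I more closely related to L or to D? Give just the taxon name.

The MRCA of I and L subtends (((((C,S),(H,N)),L),((((Q,O),G),(P,J)),K)),((M,A),I),R) (15 taxa).
The MRCA of I and D subtends ((((((C,S),(H,N)),L),((((Q,O),G),(P,J)),K)),((M,A),I),R),(E,D)) (17 taxa).
The first is nested inside the second, so I shares a more recent common ancestor with L.

L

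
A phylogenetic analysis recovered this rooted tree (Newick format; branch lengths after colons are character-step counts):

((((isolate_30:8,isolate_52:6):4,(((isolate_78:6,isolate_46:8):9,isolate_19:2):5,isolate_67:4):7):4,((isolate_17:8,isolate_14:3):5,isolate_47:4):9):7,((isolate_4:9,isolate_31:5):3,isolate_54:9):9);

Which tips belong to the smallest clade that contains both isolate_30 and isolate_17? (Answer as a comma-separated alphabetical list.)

isolate_14, isolate_17, isolate_19, isolate_30, isolate_46, isolate_47, isolate_52, isolate_67, isolate_78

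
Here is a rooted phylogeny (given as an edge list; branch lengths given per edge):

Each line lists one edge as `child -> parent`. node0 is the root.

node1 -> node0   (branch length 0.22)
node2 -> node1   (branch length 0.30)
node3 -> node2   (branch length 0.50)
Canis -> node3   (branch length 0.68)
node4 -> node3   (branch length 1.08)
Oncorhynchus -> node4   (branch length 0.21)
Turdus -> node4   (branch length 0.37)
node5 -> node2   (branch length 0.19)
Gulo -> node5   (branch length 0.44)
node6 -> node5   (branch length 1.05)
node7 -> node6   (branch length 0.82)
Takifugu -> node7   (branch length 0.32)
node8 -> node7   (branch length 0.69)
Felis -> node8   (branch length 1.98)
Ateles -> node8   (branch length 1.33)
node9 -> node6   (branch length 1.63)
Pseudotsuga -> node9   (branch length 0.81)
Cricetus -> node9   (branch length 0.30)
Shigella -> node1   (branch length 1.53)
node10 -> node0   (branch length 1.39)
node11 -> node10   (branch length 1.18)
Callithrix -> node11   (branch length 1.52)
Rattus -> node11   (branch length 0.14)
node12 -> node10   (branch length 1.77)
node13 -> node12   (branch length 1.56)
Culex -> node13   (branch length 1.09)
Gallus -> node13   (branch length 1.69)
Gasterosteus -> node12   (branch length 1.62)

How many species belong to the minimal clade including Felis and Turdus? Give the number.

The MRCA of Felis and Turdus is the node subtending ((Canis,(Oncorhynchus,Turdus)),(Gulo,((Takifugu,(Felis,Ateles)),(Pseudotsuga,Cricetus)))).
That clade contains 9 terminal taxa: Ateles, Canis, Cricetus, Felis, Gulo, Oncorhynchus, Pseudotsuga, Takifugu, Turdus.

9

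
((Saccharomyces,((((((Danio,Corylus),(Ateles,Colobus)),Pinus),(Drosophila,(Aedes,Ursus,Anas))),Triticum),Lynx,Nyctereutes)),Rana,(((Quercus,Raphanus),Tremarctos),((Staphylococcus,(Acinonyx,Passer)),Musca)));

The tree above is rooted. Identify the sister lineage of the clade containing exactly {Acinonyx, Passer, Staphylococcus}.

The clade containing exactly {Acinonyx, Passer, Staphylococcus} attaches to the tree at the node subtending ((Staphylococcus,(Acinonyx,Passer)),Musca).
The other lineage descending from that same node — the sister group — is the single tip Musca.

Musca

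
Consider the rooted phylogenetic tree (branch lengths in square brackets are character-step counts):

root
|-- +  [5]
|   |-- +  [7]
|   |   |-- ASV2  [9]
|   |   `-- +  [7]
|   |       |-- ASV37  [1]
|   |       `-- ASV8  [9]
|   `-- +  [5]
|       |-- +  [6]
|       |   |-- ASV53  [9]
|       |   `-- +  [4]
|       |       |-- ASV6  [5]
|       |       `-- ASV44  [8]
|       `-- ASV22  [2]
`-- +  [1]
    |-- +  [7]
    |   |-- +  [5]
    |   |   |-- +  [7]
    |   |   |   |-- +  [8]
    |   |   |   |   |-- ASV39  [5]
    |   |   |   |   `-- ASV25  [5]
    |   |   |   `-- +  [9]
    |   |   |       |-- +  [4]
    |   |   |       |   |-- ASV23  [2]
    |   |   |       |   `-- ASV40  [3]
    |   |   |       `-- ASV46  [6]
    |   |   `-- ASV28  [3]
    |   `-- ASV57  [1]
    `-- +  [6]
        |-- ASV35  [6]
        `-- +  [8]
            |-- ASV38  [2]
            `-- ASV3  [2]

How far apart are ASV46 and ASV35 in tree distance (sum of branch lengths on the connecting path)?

The path runs ASV46 → … → MRCA → … → ASV35; the MRCA is the node subtending (((((ASV39,ASV25),((ASV23,ASV40),ASV46)),ASV28),ASV57),(ASV35,(ASV38,ASV3))).
Branch lengths along that path: 6 + 9 + 7 + 5 + 7 + 6 + 6 = 46.

46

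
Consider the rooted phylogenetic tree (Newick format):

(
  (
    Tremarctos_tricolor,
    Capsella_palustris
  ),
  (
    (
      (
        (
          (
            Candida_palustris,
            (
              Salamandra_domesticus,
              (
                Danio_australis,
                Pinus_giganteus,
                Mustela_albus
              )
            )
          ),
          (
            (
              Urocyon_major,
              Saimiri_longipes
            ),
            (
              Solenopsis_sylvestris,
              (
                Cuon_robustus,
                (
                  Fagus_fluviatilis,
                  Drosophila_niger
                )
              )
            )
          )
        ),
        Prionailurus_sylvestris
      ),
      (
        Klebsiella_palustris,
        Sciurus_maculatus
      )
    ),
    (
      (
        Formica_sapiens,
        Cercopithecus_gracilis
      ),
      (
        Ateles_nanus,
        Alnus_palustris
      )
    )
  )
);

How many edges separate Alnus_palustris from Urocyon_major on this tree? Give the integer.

The MRCA of Alnus_palustris and Urocyon_major is the node subtending (((((Candida_palustris,(Salamandra_domesticus,(Danio_australis,Pinus_giganteus,Mustela_albus))),((Urocyon_major,Saimiri_longipes),(Solenopsis_sylvestris,(Cuon_robustus,(Fagus_fluviatilis,Drosophila_niger))))),Prionailurus_sylvestris),(Klebsiella_palustris,Sciurus_maculatus)),((Formica_sapiens,Cercopithecus_gracilis),(Ateles_nanus,Alnus_palustris))).
From Alnus_palustris up to that node: 3 branches. From Urocyon_major up to the same node: 6 branches. Total: 3 + 6 = 9.

9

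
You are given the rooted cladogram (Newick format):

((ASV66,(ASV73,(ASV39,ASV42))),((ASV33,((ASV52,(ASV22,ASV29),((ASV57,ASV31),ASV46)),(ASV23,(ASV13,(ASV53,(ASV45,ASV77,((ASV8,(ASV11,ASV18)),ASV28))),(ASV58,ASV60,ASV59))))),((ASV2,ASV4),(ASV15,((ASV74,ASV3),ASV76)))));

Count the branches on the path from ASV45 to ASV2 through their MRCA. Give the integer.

10

The MRCA of ASV45 and ASV2 is the node subtending ((ASV33,((ASV52,(ASV22,ASV29),((ASV57,ASV31),ASV46)),(ASV23,(ASV13,(ASV53,(ASV45,ASV77,((ASV8,(ASV11,ASV18)),ASV28))),(ASV58,ASV60,ASV59))))),((ASV2,ASV4),(ASV15,((ASV74,ASV3),ASV76)))).
From ASV45 up to that node: 7 branches. From ASV2 up to the same node: 3 branches. Total: 7 + 3 = 10.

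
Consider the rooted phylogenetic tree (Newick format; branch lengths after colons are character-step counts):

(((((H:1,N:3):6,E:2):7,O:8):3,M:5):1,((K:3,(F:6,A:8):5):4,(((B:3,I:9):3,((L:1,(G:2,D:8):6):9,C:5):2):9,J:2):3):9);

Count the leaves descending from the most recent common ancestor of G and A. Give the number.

The MRCA of G and A is the node subtending ((K,(F,A)),(((B,I),((L,(G,D)),C)),J)).
That clade contains 10 terminal taxa: A, B, C, D, F, G, I, J, K, L.

10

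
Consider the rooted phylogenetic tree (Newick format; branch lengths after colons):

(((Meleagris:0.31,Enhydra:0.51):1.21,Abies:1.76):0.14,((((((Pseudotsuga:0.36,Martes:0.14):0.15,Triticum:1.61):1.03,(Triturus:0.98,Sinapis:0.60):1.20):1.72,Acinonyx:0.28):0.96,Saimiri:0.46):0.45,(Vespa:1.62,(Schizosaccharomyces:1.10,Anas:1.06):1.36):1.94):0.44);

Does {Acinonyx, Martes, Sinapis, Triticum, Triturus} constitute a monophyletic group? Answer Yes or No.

The MRCA of the listed taxa subtends ((((Pseudotsuga,Martes),Triticum),(Triturus,Sinapis)),Acinonyx).
That clade also contains Pseudotsuga, which is not in the proposed group, so the group is not monophyletic.

No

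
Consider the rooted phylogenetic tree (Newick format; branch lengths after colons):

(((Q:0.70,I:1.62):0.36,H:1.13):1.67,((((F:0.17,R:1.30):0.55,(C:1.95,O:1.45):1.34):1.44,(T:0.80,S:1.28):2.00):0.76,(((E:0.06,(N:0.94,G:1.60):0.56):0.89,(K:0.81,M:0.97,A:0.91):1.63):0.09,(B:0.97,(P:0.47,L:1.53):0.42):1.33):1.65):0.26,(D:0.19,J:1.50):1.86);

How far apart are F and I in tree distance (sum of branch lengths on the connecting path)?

6.83

The path runs F → … → MRCA → … → I; the MRCA is the root of the tree.
Branch lengths along that path: 0.17 + 0.55 + 1.44 + 0.76 + 0.26 + 1.67 + 0.36 + 1.62 = 6.83.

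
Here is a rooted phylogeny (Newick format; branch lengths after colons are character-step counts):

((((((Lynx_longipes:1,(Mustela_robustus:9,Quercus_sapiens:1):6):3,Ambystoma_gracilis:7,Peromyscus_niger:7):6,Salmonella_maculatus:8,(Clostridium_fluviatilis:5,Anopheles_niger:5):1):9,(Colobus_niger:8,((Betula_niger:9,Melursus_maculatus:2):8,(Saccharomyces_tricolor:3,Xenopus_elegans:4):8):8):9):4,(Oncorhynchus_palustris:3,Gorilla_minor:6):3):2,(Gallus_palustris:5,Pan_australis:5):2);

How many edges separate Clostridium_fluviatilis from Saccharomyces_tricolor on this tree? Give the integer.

7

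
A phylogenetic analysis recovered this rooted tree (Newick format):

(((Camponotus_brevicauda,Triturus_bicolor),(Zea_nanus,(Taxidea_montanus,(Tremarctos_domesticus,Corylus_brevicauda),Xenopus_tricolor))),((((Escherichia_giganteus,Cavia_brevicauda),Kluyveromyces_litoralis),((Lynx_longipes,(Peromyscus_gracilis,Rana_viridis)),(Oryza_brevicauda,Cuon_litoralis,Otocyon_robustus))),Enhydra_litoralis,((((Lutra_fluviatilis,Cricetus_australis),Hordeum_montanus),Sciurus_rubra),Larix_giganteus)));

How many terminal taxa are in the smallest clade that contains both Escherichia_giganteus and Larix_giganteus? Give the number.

The MRCA of Escherichia_giganteus and Larix_giganteus is the node subtending ((((Escherichia_giganteus,Cavia_brevicauda),Kluyveromyces_litoralis),((Lynx_longipes,(Peromyscus_gracilis,Rana_viridis)),(Oryza_brevicauda,Cuon_litoralis,Otocyon_robustus))),Enhydra_litoralis,((((Lutra_fluviatilis,Cricetus_australis),Hordeum_montanus),Sciurus_rubra),Larix_giganteus)).
That clade contains 15 terminal taxa: Cavia_brevicauda, Cricetus_australis, Cuon_litoralis, Enhydra_litoralis, Escherichia_giganteus, Hordeum_montanus, Kluyveromyces_litoralis, Larix_giganteus, Lutra_fluviatilis, Lynx_longipes, Oryza_brevicauda, Otocyon_robustus, Peromyscus_gracilis, Rana_viridis, Sciurus_rubra.

15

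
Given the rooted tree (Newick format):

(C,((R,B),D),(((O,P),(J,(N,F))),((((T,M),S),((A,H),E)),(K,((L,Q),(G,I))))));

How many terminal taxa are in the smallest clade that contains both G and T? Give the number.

11

The MRCA of G and T is the node subtending ((((T,M),S),((A,H),E)),(K,((L,Q),(G,I)))).
That clade contains 11 terminal taxa: A, E, G, H, I, K, L, M, Q, S, T.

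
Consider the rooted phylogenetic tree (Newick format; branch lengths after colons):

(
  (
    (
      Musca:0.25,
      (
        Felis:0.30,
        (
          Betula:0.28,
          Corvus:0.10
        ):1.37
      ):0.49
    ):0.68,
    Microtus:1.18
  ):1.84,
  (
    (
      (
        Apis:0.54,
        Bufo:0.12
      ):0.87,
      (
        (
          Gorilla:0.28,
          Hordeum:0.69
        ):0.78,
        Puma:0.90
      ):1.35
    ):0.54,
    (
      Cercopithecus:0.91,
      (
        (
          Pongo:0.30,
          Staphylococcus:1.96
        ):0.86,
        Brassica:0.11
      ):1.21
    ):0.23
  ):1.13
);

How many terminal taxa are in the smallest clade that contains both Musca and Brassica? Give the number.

14

The MRCA of Musca and Brassica is the root, so the clade is the entire tree.
That clade contains 14 terminal taxa: Apis, Betula, Brassica, Bufo, Cercopithecus, Corvus, Felis, Gorilla, Hordeum, Microtus, Musca, Pongo, Puma, Staphylococcus.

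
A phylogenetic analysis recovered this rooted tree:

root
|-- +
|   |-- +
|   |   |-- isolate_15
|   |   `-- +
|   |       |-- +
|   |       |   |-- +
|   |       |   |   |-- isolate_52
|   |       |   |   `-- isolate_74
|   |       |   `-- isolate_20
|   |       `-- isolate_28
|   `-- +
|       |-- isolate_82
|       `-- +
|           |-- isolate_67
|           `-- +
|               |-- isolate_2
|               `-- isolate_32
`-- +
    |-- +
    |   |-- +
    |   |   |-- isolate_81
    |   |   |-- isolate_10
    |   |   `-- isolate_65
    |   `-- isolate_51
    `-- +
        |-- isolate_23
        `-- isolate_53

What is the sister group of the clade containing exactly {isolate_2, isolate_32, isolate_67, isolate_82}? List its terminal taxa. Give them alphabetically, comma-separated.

The clade containing exactly {isolate_2, isolate_32, isolate_67, isolate_82} attaches to the tree at the node subtending ((isolate_15,(((isolate_52,isolate_74),isolate_20),isolate_28)),(isolate_82,(isolate_67,(isolate_2,isolate_32)))).
The other lineage descending from that same node — the sister group — is (isolate_15,(((isolate_52,isolate_74),isolate_20),isolate_28)); its 5 tips in alphabetical order are the answer.

isolate_15, isolate_20, isolate_28, isolate_52, isolate_74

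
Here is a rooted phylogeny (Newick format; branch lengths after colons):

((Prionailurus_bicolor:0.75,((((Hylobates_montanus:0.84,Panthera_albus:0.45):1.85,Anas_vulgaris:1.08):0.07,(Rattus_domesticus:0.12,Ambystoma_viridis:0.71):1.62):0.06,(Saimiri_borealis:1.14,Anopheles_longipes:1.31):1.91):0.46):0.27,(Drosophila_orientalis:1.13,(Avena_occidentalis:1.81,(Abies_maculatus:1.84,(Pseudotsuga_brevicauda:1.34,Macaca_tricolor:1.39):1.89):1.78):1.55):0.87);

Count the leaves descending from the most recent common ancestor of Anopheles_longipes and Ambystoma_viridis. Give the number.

7

The MRCA of Anopheles_longipes and Ambystoma_viridis is the node subtending ((((Hylobates_montanus,Panthera_albus),Anas_vulgaris),(Rattus_domesticus,Ambystoma_viridis)),(Saimiri_borealis,Anopheles_longipes)).
That clade contains 7 terminal taxa: Ambystoma_viridis, Anas_vulgaris, Anopheles_longipes, Hylobates_montanus, Panthera_albus, Rattus_domesticus, Saimiri_borealis.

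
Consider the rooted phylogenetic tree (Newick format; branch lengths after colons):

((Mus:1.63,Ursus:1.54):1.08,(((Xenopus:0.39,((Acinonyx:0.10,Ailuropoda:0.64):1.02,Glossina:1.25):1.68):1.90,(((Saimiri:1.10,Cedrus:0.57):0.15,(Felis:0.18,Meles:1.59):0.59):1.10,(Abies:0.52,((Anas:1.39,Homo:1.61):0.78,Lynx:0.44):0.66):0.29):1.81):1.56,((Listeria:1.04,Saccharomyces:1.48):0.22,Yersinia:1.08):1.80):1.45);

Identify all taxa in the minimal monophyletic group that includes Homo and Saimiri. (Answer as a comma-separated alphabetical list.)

Abies, Anas, Cedrus, Felis, Homo, Lynx, Meles, Saimiri

Tracing Homo: it sits inside (Anas,Homo).
Tracing Saimiri: it sits inside (Saimiri,Cedrus).
The smallest clade enclosing both is (((Saimiri,Cedrus),(Felis,Meles)),(Abies,((Anas,Homo),Lynx))); the answer is its 8 terminal taxa in alphabetical order.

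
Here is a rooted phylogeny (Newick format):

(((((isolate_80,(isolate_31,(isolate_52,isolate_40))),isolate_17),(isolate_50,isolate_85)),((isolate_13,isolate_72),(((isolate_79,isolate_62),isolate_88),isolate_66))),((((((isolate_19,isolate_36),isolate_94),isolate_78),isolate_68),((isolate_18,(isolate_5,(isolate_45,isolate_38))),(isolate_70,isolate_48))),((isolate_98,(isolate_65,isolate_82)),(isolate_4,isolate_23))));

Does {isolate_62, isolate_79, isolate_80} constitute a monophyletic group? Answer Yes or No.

No

The MRCA of the listed taxa subtends ((((isolate_80,(isolate_31,(isolate_52,isolate_40))),isolate_17),(isolate_50,isolate_85)),((isolate_13,isolate_72),(((isolate_79,isolate_62),isolate_88),isolate_66))).
That clade also contains isolate_13, isolate_17, isolate_31, isolate_40, isolate_50, isolate_52, isolate_66, isolate_72, isolate_85, isolate_88, which are not in the proposed group, so the group is not monophyletic.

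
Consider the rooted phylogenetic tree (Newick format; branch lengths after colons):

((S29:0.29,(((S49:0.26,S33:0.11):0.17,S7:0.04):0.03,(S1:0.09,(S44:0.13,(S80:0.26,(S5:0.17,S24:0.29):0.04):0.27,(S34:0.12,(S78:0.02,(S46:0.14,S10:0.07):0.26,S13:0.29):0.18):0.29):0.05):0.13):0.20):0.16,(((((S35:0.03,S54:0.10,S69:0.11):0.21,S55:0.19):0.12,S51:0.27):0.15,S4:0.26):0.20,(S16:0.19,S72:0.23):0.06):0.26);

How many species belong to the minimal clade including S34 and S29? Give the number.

The MRCA of S34 and S29 is the node subtending (S29,(((S49,S33),S7),(S1,(S44,(S80,(S5,S24)),(S34,(S78,(S46,S10),S13)))))).
That clade contains 14 terminal taxa: S1, S10, S13, S24, S29, S33, S34, S44, S46, S49, S5, S7, S78, S80.

14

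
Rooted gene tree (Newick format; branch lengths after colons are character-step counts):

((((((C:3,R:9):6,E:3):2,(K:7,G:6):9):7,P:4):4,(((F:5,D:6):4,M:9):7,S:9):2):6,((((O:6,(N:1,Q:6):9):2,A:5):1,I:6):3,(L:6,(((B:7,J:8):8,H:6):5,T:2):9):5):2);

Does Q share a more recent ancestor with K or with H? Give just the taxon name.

The MRCA of Q and H subtends ((((O,(N,Q)),A),I),(L,(((B,J),H),T))) (10 taxa).
The MRCA of Q and K is the root, subtending the entire tree (20 taxa).
The first is nested inside the second, so Q shares a more recent common ancestor with H.

H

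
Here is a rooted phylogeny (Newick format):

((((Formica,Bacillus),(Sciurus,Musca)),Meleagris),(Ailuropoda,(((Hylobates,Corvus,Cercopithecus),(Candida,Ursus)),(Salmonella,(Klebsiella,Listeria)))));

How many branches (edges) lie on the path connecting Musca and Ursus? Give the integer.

9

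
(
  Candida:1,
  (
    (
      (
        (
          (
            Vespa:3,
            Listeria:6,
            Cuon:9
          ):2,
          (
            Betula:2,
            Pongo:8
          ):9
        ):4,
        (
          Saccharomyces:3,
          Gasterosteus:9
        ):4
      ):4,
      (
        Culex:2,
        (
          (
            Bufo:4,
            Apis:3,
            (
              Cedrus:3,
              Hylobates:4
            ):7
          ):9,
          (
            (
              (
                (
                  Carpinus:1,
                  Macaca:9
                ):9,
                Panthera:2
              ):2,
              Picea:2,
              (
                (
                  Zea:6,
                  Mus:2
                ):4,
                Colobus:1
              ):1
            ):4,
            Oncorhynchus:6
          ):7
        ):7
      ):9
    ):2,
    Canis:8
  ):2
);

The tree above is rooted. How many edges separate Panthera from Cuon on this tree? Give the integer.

10

The MRCA of Panthera and Cuon is the node subtending ((((Vespa,Listeria,Cuon),(Betula,Pongo)),(Saccharomyces,Gasterosteus)),(Culex,((Bufo,Apis,(Cedrus,Hylobates)),((((Carpinus,Macaca),Panthera),Picea,((Zea,Mus),Colobus)),Oncorhynchus)))).
From Panthera up to that node: 6 branches. From Cuon up to the same node: 4 branches. Total: 6 + 4 = 10.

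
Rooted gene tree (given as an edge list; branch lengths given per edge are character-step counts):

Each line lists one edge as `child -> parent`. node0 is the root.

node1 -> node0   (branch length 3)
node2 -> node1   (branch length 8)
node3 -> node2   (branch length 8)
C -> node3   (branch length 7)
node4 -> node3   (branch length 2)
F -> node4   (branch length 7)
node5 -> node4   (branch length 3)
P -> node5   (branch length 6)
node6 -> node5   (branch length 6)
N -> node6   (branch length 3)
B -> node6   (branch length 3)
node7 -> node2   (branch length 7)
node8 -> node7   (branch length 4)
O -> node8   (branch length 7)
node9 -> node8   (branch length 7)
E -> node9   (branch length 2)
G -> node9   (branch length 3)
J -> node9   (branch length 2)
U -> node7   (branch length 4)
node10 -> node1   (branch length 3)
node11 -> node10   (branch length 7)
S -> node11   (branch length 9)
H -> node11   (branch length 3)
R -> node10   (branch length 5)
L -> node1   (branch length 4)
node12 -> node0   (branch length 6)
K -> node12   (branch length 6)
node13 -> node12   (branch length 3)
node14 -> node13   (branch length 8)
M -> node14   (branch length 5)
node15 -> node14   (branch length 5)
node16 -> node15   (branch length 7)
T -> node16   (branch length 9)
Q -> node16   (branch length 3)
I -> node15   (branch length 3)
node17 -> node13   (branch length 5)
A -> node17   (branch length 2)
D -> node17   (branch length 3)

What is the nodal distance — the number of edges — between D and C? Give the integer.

8

The MRCA of D and C is the root of the tree.
From D up to that node: 4 branches. From C up to the same node: 4 branches. Total: 4 + 4 = 8.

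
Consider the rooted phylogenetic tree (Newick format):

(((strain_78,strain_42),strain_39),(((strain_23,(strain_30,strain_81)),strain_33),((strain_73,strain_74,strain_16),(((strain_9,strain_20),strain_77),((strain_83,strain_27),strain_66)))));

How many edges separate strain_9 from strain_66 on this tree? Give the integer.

5

The MRCA of strain_9 and strain_66 is the node subtending (((strain_9,strain_20),strain_77),((strain_83,strain_27),strain_66)).
From strain_9 up to that node: 3 branches. From strain_66 up to the same node: 2 branches. Total: 3 + 2 = 5.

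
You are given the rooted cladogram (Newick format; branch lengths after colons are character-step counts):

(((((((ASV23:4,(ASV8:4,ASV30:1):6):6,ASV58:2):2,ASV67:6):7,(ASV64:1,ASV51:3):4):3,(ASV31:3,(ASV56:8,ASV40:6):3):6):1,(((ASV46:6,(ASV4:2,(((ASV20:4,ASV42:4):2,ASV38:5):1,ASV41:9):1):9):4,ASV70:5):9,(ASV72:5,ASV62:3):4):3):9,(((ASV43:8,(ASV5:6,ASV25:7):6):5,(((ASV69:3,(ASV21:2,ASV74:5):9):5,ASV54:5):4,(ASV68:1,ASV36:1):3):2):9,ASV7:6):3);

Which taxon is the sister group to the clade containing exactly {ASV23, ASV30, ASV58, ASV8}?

The clade containing exactly {ASV23, ASV30, ASV58, ASV8} attaches to the tree at the node subtending (((ASV23,(ASV8,ASV30)),ASV58),ASV67).
The other lineage descending from that same node — the sister group — is the single tip ASV67.

ASV67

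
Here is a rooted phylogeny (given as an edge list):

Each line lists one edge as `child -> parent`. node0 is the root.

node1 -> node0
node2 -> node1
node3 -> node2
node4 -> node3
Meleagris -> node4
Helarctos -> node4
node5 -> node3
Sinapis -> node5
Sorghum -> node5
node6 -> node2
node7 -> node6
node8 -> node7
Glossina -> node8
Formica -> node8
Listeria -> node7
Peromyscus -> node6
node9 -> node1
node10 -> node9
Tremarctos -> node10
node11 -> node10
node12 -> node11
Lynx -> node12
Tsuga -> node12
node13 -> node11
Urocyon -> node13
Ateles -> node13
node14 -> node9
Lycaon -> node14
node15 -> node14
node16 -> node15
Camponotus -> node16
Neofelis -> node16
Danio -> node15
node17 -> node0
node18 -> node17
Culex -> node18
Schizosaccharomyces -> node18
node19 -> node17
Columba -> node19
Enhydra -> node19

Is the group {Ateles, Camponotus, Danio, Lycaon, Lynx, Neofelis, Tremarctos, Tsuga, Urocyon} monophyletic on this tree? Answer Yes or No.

Yes

The most recent common ancestor of these taxa subtends ((Tremarctos,((Lynx,Tsuga),(Urocyon,Ateles))),(Lycaon,((Camponotus,Neofelis),Danio))).
That clade has exactly 9 tips — every listed taxon and nothing else — so the group is monophyletic.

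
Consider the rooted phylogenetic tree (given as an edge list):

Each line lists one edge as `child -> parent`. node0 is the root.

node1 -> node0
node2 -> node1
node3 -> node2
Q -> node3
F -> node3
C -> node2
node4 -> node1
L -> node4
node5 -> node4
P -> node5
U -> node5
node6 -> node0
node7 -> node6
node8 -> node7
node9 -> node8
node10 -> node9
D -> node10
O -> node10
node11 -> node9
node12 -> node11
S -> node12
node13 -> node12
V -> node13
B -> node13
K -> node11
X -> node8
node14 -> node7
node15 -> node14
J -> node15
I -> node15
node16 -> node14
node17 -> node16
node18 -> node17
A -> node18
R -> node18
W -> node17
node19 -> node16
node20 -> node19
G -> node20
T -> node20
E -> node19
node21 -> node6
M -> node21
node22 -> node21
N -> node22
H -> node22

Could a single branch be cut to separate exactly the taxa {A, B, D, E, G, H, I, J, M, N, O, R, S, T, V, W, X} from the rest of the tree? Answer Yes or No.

No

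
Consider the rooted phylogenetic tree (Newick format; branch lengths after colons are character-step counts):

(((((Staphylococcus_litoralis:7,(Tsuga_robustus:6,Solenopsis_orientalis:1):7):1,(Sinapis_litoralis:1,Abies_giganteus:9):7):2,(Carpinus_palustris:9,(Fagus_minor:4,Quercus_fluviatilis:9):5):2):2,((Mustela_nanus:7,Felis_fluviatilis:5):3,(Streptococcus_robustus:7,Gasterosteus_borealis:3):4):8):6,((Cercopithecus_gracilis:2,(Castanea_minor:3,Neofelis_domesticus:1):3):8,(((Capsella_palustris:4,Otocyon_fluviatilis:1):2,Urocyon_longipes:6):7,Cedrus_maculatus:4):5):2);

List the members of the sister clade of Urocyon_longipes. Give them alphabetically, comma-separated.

Capsella_palustris, Otocyon_fluviatilis

Urocyon_longipes attaches to the tree at the node subtending ((Capsella_palustris,Otocyon_fluviatilis),Urocyon_longipes).
The other lineage descending from that same node — the sister group — is (Capsella_palustris,Otocyon_fluviatilis); its 2 tips in alphabetical order are the answer.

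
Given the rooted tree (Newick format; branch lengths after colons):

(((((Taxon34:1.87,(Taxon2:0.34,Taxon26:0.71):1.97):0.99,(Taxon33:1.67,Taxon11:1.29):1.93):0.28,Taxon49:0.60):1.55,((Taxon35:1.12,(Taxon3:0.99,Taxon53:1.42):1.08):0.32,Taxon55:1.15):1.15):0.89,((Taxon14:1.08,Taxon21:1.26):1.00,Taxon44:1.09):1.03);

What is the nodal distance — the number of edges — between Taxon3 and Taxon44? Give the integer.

The MRCA of Taxon3 and Taxon44 is the root of the tree.
From Taxon3 up to that node: 5 branches. From Taxon44 up to the same node: 2 branches. Total: 5 + 2 = 7.

7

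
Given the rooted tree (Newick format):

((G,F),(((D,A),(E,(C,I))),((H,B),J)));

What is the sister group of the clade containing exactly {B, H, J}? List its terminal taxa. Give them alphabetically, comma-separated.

A, C, D, E, I

The clade containing exactly {B, H, J} attaches to the tree at the node subtending (((D,A),(E,(C,I))),((H,B),J)).
The other lineage descending from that same node — the sister group — is ((D,A),(E,(C,I))); its 5 tips in alphabetical order are the answer.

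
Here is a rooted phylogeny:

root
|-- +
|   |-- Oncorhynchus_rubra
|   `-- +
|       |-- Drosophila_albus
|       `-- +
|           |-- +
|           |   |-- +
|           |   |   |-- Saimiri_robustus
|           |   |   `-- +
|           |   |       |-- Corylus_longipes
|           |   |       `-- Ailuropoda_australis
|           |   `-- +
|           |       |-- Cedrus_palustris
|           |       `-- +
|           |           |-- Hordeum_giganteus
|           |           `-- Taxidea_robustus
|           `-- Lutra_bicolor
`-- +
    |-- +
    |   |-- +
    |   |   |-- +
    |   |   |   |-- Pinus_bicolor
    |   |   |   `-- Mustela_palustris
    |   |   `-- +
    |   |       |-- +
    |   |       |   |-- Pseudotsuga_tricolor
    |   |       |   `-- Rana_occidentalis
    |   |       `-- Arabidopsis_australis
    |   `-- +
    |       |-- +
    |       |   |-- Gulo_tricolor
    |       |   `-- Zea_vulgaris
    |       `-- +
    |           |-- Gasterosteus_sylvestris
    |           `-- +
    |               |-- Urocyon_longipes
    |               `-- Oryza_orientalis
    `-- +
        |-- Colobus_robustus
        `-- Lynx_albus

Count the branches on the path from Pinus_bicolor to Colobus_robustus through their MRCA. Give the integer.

6

The MRCA of Pinus_bicolor and Colobus_robustus is the node subtending ((((Pinus_bicolor,Mustela_palustris),((Pseudotsuga_tricolor,Rana_occidentalis),Arabidopsis_australis)),((Gulo_tricolor,Zea_vulgaris),(Gasterosteus_sylvestris,(Urocyon_longipes,Oryza_orientalis)))),(Colobus_robustus,Lynx_albus)).
From Pinus_bicolor up to that node: 4 branches. From Colobus_robustus up to the same node: 2 branches. Total: 4 + 2 = 6.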